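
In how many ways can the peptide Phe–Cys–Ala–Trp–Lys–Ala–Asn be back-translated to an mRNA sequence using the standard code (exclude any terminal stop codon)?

256

Phe: 2 codons.
Cys: 2 codons.
Ala: 4 codons.
Trp: 1 codon.
Lys: 2 codons.
Ala: 4 codons.
Asn: 2 codons.
2 × 2 × 4 × 1 × 2 × 4 × 2 = 256.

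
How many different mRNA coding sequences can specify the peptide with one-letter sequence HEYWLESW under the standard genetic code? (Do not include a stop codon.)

576

His: 2 codons.
Glu: 2 codons.
Tyr: 2 codons.
Trp: 1 codon.
Leu: 6 codons.
Glu: 2 codons.
Ser: 6 codons.
Trp: 1 codon.
2 × 2 × 2 × 1 × 6 × 2 × 6 × 1 = 576.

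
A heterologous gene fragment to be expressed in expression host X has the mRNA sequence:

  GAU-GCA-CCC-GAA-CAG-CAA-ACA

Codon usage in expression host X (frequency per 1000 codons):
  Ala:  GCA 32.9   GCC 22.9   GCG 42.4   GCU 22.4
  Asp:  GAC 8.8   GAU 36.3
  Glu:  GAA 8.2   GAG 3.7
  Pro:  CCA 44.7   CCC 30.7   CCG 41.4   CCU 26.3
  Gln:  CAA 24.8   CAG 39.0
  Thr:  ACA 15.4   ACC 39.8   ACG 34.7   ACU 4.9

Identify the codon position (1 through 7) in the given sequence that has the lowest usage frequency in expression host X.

4

Codon 1 GAU (Asp): 36.3 per 1000.
Codon 2 GCA (Ala): 32.9 per 1000.
Codon 3 CCC (Pro): 30.7 per 1000.
Codon 4 GAA (Glu): 8.2 per 1000.
Codon 5 CAG (Gln): 39.0 per 1000.
Codon 6 CAA (Gln): 24.8 per 1000.
Codon 7 ACA (Thr): 15.4 per 1000.
Lowest frequency is 8.2 at codon 4.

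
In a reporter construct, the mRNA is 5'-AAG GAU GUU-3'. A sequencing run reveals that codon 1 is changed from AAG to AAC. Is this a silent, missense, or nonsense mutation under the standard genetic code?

missense

Position 3 falls in codon 1: AAG → Lys.
After the substitution the codon is AAC → Asn.
Lys ≠ Asn, so this is a missense mutation.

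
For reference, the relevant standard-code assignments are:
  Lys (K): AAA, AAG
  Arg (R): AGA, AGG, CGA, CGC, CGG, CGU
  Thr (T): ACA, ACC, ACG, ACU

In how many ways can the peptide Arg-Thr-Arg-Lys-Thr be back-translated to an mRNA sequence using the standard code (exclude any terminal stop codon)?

1152

Arg: 6 codons.
Thr: 4 codons.
Arg: 6 codons.
Lys: 2 codons.
Thr: 4 codons.
6 × 4 × 6 × 2 × 4 = 1152.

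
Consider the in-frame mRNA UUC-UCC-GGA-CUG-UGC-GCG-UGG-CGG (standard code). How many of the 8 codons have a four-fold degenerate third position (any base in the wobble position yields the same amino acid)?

Codon 1 UUC (Phe): third position 2-fold.
Codon 2 UCC (Ser): third position 4-fold.
Codon 3 GGA (Gly): third position 4-fold.
Codon 4 CUG (Leu): third position 4-fold.
Codon 5 UGC (Cys): third position 2-fold.
Codon 6 GCG (Ala): third position 4-fold.
Codon 7 UGG (Trp): third position 1-fold.
Codon 8 CGG (Arg): third position 4-fold.
Four-fold degenerate third positions: 5.

5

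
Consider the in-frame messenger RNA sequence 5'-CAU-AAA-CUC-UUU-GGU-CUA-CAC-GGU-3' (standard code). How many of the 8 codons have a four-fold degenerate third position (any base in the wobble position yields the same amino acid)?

4

Codon 1 CAU (His): third position 2-fold.
Codon 2 AAA (Lys): third position 2-fold.
Codon 3 CUC (Leu): third position 4-fold.
Codon 4 UUU (Phe): third position 2-fold.
Codon 5 GGU (Gly): third position 4-fold.
Codon 6 CUA (Leu): third position 4-fold.
Codon 7 CAC (His): third position 2-fold.
Codon 8 GGU (Gly): third position 4-fold.
Four-fold degenerate third positions: 4.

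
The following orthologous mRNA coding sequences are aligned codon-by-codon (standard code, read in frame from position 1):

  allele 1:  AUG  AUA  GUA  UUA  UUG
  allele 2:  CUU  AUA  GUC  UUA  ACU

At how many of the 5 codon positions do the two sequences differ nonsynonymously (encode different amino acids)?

2

Codon 1: AUG Met / CUU Leu — nonsynonymous.
Codon 2: AUA Ile / AUA Ile — identical.
Codon 3: GUA Val / GUC Val — synonymous.
Codon 4: UUA Leu / UUA Leu — identical.
Codon 5: UUG Leu / ACU Thr — nonsynonymous.
Nonsynonymous differences: 2.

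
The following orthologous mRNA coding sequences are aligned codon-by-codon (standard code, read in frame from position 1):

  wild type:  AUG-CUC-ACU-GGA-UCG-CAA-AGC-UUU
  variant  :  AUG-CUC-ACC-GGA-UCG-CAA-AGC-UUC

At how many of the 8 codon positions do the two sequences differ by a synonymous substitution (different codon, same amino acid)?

Codon 1: AUG Met / AUG Met — identical.
Codon 2: CUC Leu / CUC Leu — identical.
Codon 3: ACU Thr / ACC Thr — synonymous.
Codon 4: GGA Gly / GGA Gly — identical.
Codon 5: UCG Ser / UCG Ser — identical.
Codon 6: CAA Gln / CAA Gln — identical.
Codon 7: AGC Ser / AGC Ser — identical.
Codon 8: UUU Phe / UUC Phe — synonymous.
Synonymous differences: 2.

2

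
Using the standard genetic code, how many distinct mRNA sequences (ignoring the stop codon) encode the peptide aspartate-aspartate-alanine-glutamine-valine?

128

Asp: 2 codons.
Asp: 2 codons.
Ala: 4 codons.
Gln: 2 codons.
Val: 4 codons.
2 × 2 × 4 × 2 × 4 = 128.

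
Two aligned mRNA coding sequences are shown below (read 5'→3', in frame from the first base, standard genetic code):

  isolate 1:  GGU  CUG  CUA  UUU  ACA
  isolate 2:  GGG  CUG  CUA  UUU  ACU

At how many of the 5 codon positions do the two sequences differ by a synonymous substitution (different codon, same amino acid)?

Codon 1: GGU Gly / GGG Gly — synonymous.
Codon 2: CUG Leu / CUG Leu — identical.
Codon 3: CUA Leu / CUA Leu — identical.
Codon 4: UUU Phe / UUU Phe — identical.
Codon 5: ACA Thr / ACU Thr — synonymous.
Synonymous differences: 2.

2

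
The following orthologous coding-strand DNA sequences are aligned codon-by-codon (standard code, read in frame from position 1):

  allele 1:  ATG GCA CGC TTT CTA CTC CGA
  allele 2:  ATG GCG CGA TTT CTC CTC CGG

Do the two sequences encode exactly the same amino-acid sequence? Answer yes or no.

Codon 1: ATG Met / ATG Met — identical.
Codon 2: GCA Ala / GCG Ala — synonymous.
Codon 3: CGC Arg / CGA Arg — synonymous.
Codon 4: TTT Phe / TTT Phe — identical.
Codon 5: CTA Leu / CTC Leu — synonymous.
Codon 6: CTC Leu / CTC Leu — identical.
Codon 7: CGA Arg / CGG Arg — synonymous.
Nonsynonymous differences: 0 → same protein.

yes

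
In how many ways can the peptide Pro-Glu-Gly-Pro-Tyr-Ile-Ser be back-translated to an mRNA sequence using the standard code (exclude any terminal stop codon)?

Pro: 4 codons.
Glu: 2 codons.
Gly: 4 codons.
Pro: 4 codons.
Tyr: 2 codons.
Ile: 3 codons.
Ser: 6 codons.
4 × 2 × 4 × 4 × 2 × 3 × 6 = 4608.

4608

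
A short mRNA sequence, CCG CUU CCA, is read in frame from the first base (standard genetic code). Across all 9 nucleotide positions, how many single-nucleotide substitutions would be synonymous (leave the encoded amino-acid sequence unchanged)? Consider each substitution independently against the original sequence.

9

Codon 1 (CCG, Pro): 3 synonymous substitutions.
Codon 2 (CUU, Leu): 3 synonymous substitutions.
Codon 3 (CCA, Pro): 3 synonymous substitutions.
Total: 3 + 3 + 3 = 9.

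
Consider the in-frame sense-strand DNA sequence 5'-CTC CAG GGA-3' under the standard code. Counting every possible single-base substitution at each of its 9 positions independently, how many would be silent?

Codon 1 (CTC, Leu): 3 synonymous substitutions.
Codon 2 (CAG, Gln): 1 synonymous substitution.
Codon 3 (GGA, Gly): 3 synonymous substitutions.
Total: 3 + 1 + 3 = 7.

7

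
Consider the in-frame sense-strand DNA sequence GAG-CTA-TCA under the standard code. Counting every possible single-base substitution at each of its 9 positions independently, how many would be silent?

8

Codon 1 (GAG, Glu): 1 synonymous substitution.
Codon 2 (CTA, Leu): 4 synonymous substitutions.
Codon 3 (TCA, Ser): 3 synonymous substitutions.
Total: 1 + 4 + 3 = 8.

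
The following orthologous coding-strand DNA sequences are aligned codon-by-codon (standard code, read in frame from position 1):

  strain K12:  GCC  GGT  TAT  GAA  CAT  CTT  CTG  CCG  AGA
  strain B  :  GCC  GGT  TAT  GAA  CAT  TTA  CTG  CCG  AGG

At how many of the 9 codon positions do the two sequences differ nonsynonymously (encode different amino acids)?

Codon 1: GCC Ala / GCC Ala — identical.
Codon 2: GGT Gly / GGT Gly — identical.
Codon 3: TAT Tyr / TAT Tyr — identical.
Codon 4: GAA Glu / GAA Glu — identical.
Codon 5: CAT His / CAT His — identical.
Codon 6: CTT Leu / TTA Leu — synonymous.
Codon 7: CTG Leu / CTG Leu — identical.
Codon 8: CCG Pro / CCG Pro — identical.
Codon 9: AGA Arg / AGG Arg — synonymous.
Nonsynonymous differences: 0.

0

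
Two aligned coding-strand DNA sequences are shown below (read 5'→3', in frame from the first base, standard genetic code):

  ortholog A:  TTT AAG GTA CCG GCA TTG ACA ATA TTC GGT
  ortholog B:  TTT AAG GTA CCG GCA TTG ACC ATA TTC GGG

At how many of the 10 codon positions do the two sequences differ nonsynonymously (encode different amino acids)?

Codon 1: TTT Phe / TTT Phe — identical.
Codon 2: AAG Lys / AAG Lys — identical.
Codon 3: GTA Val / GTA Val — identical.
Codon 4: CCG Pro / CCG Pro — identical.
Codon 5: GCA Ala / GCA Ala — identical.
Codon 6: TTG Leu / TTG Leu — identical.
Codon 7: ACA Thr / ACC Thr — synonymous.
Codon 8: ATA Ile / ATA Ile — identical.
Codon 9: TTC Phe / TTC Phe — identical.
Codon 10: GGT Gly / GGG Gly — synonymous.
Nonsynonymous differences: 0.

0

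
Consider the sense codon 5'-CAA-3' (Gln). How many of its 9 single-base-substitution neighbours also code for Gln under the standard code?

1

Position 1: none → 0 synonymous.
Position 2: none → 0 synonymous.
Position 3: CAG → 1 synonymous.
Total: 0 + 0 + 1 = 1.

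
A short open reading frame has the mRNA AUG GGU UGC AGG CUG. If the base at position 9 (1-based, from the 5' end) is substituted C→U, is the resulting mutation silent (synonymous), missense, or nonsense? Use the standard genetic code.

silent

Position 9 falls in codon 3: UGC → Cys.
After the substitution the codon is UGU → Cys.
Both encode Cys, so the change is synonymous.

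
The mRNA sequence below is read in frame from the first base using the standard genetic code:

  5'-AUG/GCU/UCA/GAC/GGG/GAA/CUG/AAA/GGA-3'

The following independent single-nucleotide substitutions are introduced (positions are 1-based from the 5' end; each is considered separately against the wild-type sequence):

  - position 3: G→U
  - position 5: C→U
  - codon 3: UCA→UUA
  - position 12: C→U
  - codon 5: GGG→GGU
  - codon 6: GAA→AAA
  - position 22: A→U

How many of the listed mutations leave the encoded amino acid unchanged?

Codon 1: AUG (Met) → AUU (Ile) — missense.
Codon 2: GCU (Ala) → GUU (Val) — missense.
Codon 3: UCA (Ser) → UUA (Leu) — missense.
Codon 4: GAC (Asp) → GAU (Asp) — synonymous.
Codon 5: GGG (Gly) → GGU (Gly) — synonymous.
Codon 6: GAA (Glu) → AAA (Lys) — missense.
Codon 8: AAA (Lys) → UAA (Stop) — nonsense.
Synonymous: 2 of 7.

2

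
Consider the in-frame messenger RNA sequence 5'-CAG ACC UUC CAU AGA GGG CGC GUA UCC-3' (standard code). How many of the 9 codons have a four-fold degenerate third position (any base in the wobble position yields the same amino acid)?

5

Codon 1 CAG (Gln): third position 2-fold.
Codon 2 ACC (Thr): third position 4-fold.
Codon 3 UUC (Phe): third position 2-fold.
Codon 4 CAU (His): third position 2-fold.
Codon 5 AGA (Arg): third position 2-fold.
Codon 6 GGG (Gly): third position 4-fold.
Codon 7 CGC (Arg): third position 4-fold.
Codon 8 GUA (Val): third position 4-fold.
Codon 9 UCC (Ser): third position 4-fold.
Four-fold degenerate third positions: 5.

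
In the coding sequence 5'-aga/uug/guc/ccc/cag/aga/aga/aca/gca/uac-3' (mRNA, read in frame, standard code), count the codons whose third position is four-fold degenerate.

Codon 1 AGA (Arg): third position 2-fold.
Codon 2 UUG (Leu): third position 2-fold.
Codon 3 GUC (Val): third position 4-fold.
Codon 4 CCC (Pro): third position 4-fold.
Codon 5 CAG (Gln): third position 2-fold.
Codon 6 AGA (Arg): third position 2-fold.
Codon 7 AGA (Arg): third position 2-fold.
Codon 8 ACA (Thr): third position 4-fold.
Codon 9 GCA (Ala): third position 4-fold.
Codon 10 UAC (Tyr): third position 2-fold.
Four-fold degenerate third positions: 4.

4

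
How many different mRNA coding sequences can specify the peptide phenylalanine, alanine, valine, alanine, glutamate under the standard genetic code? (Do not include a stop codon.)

Phe: 2 codons.
Ala: 4 codons.
Val: 4 codons.
Ala: 4 codons.
Glu: 2 codons.
2 × 4 × 4 × 4 × 2 = 256.

256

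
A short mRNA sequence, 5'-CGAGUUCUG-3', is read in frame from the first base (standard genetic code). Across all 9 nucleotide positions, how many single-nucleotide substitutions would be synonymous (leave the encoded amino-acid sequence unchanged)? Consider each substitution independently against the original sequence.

11

Codon 1 (CGA, Arg): 4 synonymous substitutions.
Codon 2 (GUU, Val): 3 synonymous substitutions.
Codon 3 (CUG, Leu): 4 synonymous substitutions.
Total: 4 + 3 + 4 = 11.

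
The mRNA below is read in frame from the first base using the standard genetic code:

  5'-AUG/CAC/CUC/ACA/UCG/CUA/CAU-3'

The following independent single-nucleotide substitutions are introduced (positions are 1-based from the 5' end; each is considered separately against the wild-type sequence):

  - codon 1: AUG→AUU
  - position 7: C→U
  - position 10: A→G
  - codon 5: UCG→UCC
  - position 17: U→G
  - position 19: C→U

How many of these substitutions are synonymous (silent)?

1

Codon 1: AUG (Met) → AUU (Ile) — missense.
Codon 3: CUC (Leu) → UUC (Phe) — missense.
Codon 4: ACA (Thr) → GCA (Ala) — missense.
Codon 5: UCG (Ser) → UCC (Ser) — synonymous.
Codon 6: CUA (Leu) → CGA (Arg) — missense.
Codon 7: CAU (His) → UAU (Tyr) — missense.
Synonymous: 1 of 6.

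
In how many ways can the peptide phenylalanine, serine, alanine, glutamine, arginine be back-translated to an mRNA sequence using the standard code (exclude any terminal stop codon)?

576

Phe: 2 codons.
Ser: 6 codons.
Ala: 4 codons.
Gln: 2 codons.
Arg: 6 codons.
2 × 6 × 4 × 2 × 6 = 576.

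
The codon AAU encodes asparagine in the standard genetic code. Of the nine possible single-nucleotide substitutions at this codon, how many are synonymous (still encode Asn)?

1

Position 1: none → 0 synonymous.
Position 2: none → 0 synonymous.
Position 3: AAC → 1 synonymous.
Total: 0 + 0 + 1 = 1.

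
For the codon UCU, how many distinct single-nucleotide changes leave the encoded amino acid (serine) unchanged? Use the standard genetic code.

3

Position 1: none → 0 synonymous.
Position 2: none → 0 synonymous.
Position 3: UCC, UCA, UCG → 3 synonymous.
Total: 0 + 0 + 3 = 3.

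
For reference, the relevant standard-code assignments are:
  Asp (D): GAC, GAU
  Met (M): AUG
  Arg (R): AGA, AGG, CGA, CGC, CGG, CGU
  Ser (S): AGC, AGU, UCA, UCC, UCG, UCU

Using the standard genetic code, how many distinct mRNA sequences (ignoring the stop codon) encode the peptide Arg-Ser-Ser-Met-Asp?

Arg: 6 codons.
Ser: 6 codons.
Ser: 6 codons.
Met: 1 codon.
Asp: 2 codons.
6 × 6 × 6 × 1 × 2 = 432.

432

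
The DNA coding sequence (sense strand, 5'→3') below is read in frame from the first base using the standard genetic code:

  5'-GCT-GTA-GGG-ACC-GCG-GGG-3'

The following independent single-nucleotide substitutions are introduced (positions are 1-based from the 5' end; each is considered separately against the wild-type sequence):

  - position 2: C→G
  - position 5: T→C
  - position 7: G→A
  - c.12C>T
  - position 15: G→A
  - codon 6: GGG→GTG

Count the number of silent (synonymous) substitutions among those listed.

2

Codon 1: GCT (Ala) → GGT (Gly) — missense.
Codon 2: GTA (Val) → GCA (Ala) — missense.
Codon 3: GGG (Gly) → AGG (Arg) — missense.
Codon 4: ACC (Thr) → ACT (Thr) — synonymous.
Codon 5: GCG (Ala) → GCA (Ala) — synonymous.
Codon 6: GGG (Gly) → GTG (Val) — missense.
Synonymous: 2 of 6.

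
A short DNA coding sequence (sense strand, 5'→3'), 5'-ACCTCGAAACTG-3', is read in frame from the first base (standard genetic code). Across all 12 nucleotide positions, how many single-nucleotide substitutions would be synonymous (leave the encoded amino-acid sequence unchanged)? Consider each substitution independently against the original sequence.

Codon 1 (ACC, Thr): 3 synonymous substitutions.
Codon 2 (TCG, Ser): 3 synonymous substitutions.
Codon 3 (AAA, Lys): 1 synonymous substitution.
Codon 4 (CTG, Leu): 4 synonymous substitutions.
Total: 3 + 3 + 1 + 4 = 11.

11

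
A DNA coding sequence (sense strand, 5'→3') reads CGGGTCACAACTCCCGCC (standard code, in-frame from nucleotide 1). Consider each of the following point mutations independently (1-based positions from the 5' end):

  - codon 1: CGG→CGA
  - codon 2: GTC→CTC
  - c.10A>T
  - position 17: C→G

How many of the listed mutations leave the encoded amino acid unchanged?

Codon 1: CGG (Arg) → CGA (Arg) — synonymous.
Codon 2: GTC (Val) → CTC (Leu) — missense.
Codon 4: ACT (Thr) → TCT (Ser) — missense.
Codon 6: GCC (Ala) → GGC (Gly) — missense.
Synonymous: 1 of 4.

1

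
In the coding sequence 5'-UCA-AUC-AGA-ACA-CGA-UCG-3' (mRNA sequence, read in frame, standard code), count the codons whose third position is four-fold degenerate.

Codon 1 UCA (Ser): third position 4-fold.
Codon 2 AUC (Ile): third position 3-fold.
Codon 3 AGA (Arg): third position 2-fold.
Codon 4 ACA (Thr): third position 4-fold.
Codon 5 CGA (Arg): third position 4-fold.
Codon 6 UCG (Ser): third position 4-fold.
Four-fold degenerate third positions: 4.

4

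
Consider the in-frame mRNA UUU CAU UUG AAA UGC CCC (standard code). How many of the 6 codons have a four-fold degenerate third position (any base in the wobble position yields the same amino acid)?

Codon 1 UUU (Phe): third position 2-fold.
Codon 2 CAU (His): third position 2-fold.
Codon 3 UUG (Leu): third position 2-fold.
Codon 4 AAA (Lys): third position 2-fold.
Codon 5 UGC (Cys): third position 2-fold.
Codon 6 CCC (Pro): third position 4-fold.
Four-fold degenerate third positions: 1.

1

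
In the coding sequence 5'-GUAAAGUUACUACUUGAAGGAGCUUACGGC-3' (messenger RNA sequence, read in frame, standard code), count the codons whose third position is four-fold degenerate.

Codon 1 GUA (Val): third position 4-fold.
Codon 2 AAG (Lys): third position 2-fold.
Codon 3 UUA (Leu): third position 2-fold.
Codon 4 CUA (Leu): third position 4-fold.
Codon 5 CUU (Leu): third position 4-fold.
Codon 6 GAA (Glu): third position 2-fold.
Codon 7 GGA (Gly): third position 4-fold.
Codon 8 GCU (Ala): third position 4-fold.
Codon 9 UAC (Tyr): third position 2-fold.
Codon 10 GGC (Gly): third position 4-fold.
Four-fold degenerate third positions: 6.

6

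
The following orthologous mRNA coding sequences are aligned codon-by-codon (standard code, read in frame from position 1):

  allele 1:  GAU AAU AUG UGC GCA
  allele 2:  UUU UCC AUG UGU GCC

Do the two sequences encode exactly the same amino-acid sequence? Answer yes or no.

Codon 1: GAU Asp / UUU Phe — nonsynonymous.
Codon 2: AAU Asn / UCC Ser — nonsynonymous.
Codon 3: AUG Met / AUG Met — identical.
Codon 4: UGC Cys / UGU Cys — synonymous.
Codon 5: GCA Ala / GCC Ala — synonymous.
Nonsynonymous differences: 2 → different protein.

no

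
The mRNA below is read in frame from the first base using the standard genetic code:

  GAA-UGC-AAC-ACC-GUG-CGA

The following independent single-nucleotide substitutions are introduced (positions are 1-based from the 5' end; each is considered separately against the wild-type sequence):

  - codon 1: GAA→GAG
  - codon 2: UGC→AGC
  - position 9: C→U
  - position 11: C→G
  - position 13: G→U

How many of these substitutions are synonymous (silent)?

2

Codon 1: GAA (Glu) → GAG (Glu) — synonymous.
Codon 2: UGC (Cys) → AGC (Ser) — missense.
Codon 3: AAC (Asn) → AAU (Asn) — synonymous.
Codon 4: ACC (Thr) → AGC (Ser) — missense.
Codon 5: GUG (Val) → UUG (Leu) — missense.
Synonymous: 2 of 5.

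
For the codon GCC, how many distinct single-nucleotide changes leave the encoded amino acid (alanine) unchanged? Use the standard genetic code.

3

Position 1: none → 0 synonymous.
Position 2: none → 0 synonymous.
Position 3: GCU, GCA, GCG → 3 synonymous.
Total: 0 + 0 + 3 = 3.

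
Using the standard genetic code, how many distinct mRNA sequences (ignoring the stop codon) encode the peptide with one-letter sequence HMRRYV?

576

His: 2 codons.
Met: 1 codon.
Arg: 6 codons.
Arg: 6 codons.
Tyr: 2 codons.
Val: 4 codons.
2 × 1 × 6 × 6 × 2 × 4 = 576.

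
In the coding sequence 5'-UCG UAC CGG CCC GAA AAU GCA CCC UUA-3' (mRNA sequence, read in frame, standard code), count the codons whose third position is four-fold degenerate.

Codon 1 UCG (Ser): third position 4-fold.
Codon 2 UAC (Tyr): third position 2-fold.
Codon 3 CGG (Arg): third position 4-fold.
Codon 4 CCC (Pro): third position 4-fold.
Codon 5 GAA (Glu): third position 2-fold.
Codon 6 AAU (Asn): third position 2-fold.
Codon 7 GCA (Ala): third position 4-fold.
Codon 8 CCC (Pro): third position 4-fold.
Codon 9 UUA (Leu): third position 2-fold.
Four-fold degenerate third positions: 5.

5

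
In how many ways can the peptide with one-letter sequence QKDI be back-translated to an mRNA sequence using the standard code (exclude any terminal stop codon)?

Gln: 2 codons.
Lys: 2 codons.
Asp: 2 codons.
Ile: 3 codons.
2 × 2 × 2 × 3 = 24.

24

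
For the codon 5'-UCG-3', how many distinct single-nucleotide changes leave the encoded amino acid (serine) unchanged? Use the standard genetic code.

3

Position 1: none → 0 synonymous.
Position 2: none → 0 synonymous.
Position 3: UCU, UCC, UCA → 3 synonymous.
Total: 0 + 0 + 3 = 3.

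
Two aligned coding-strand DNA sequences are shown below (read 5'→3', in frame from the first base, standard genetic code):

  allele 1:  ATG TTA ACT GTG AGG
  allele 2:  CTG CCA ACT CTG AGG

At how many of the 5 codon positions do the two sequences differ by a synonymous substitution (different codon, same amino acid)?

Codon 1: ATG Met / CTG Leu — nonsynonymous.
Codon 2: TTA Leu / CCA Pro — nonsynonymous.
Codon 3: ACT Thr / ACT Thr — identical.
Codon 4: GTG Val / CTG Leu — nonsynonymous.
Codon 5: AGG Arg / AGG Arg — identical.
Synonymous differences: 0.

0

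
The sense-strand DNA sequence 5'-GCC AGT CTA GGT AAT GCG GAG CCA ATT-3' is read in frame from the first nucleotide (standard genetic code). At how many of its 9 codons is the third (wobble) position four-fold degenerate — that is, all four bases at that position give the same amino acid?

Codon 1 GCC (Ala): third position 4-fold.
Codon 2 AGT (Ser): third position 2-fold.
Codon 3 CTA (Leu): third position 4-fold.
Codon 4 GGT (Gly): third position 4-fold.
Codon 5 AAT (Asn): third position 2-fold.
Codon 6 GCG (Ala): third position 4-fold.
Codon 7 GAG (Glu): third position 2-fold.
Codon 8 CCA (Pro): third position 4-fold.
Codon 9 ATT (Ile): third position 3-fold.
Four-fold degenerate third positions: 5.

5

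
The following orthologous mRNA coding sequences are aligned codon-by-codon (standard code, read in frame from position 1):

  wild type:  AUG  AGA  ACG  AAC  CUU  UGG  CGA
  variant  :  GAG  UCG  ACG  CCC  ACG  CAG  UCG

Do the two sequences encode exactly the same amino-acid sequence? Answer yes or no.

no

Codon 1: AUG Met / GAG Glu — nonsynonymous.
Codon 2: AGA Arg / UCG Ser — nonsynonymous.
Codon 3: ACG Thr / ACG Thr — identical.
Codon 4: AAC Asn / CCC Pro — nonsynonymous.
Codon 5: CUU Leu / ACG Thr — nonsynonymous.
Codon 6: UGG Trp / CAG Gln — nonsynonymous.
Codon 7: CGA Arg / UCG Ser — nonsynonymous.
Nonsynonymous differences: 6 → different protein.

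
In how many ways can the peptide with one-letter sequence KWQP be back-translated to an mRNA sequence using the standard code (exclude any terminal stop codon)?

Lys: 2 codons.
Trp: 1 codon.
Gln: 2 codons.
Pro: 4 codons.
2 × 1 × 2 × 4 = 16.

16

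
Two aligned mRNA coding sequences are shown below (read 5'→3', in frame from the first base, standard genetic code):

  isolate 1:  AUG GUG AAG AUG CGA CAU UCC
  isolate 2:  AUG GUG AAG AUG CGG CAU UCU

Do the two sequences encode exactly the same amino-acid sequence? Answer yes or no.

yes

Codon 1: AUG Met / AUG Met — identical.
Codon 2: GUG Val / GUG Val — identical.
Codon 3: AAG Lys / AAG Lys — identical.
Codon 4: AUG Met / AUG Met — identical.
Codon 5: CGA Arg / CGG Arg — synonymous.
Codon 6: CAU His / CAU His — identical.
Codon 7: UCC Ser / UCU Ser — synonymous.
Nonsynonymous differences: 0 → same protein.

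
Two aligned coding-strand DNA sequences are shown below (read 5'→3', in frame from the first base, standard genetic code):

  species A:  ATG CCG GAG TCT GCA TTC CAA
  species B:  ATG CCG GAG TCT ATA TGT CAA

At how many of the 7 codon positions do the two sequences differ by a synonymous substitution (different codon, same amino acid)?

0

Codon 1: ATG Met / ATG Met — identical.
Codon 2: CCG Pro / CCG Pro — identical.
Codon 3: GAG Glu / GAG Glu — identical.
Codon 4: TCT Ser / TCT Ser — identical.
Codon 5: GCA Ala / ATA Ile — nonsynonymous.
Codon 6: TTC Phe / TGT Cys — nonsynonymous.
Codon 7: CAA Gln / CAA Gln — identical.
Synonymous differences: 0.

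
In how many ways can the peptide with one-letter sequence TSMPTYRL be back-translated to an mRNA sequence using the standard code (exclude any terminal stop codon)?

27648

Thr: 4 codons.
Ser: 6 codons.
Met: 1 codon.
Pro: 4 codons.
Thr: 4 codons.
Tyr: 2 codons.
Arg: 6 codons.
Leu: 6 codons.
4 × 6 × 1 × 4 × 4 × 2 × 6 × 6 = 27648.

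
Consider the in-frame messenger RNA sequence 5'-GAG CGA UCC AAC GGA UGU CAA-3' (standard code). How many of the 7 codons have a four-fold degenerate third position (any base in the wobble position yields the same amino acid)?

Codon 1 GAG (Glu): third position 2-fold.
Codon 2 CGA (Arg): third position 4-fold.
Codon 3 UCC (Ser): third position 4-fold.
Codon 4 AAC (Asn): third position 2-fold.
Codon 5 GGA (Gly): third position 4-fold.
Codon 6 UGU (Cys): third position 2-fold.
Codon 7 CAA (Gln): third position 2-fold.
Four-fold degenerate third positions: 3.

3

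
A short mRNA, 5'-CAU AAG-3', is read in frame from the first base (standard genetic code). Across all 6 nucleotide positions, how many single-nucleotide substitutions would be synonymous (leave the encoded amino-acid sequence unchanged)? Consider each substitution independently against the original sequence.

Codon 1 (CAU, His): 1 synonymous substitution.
Codon 2 (AAG, Lys): 1 synonymous substitution.
Total: 1 + 1 = 2.

2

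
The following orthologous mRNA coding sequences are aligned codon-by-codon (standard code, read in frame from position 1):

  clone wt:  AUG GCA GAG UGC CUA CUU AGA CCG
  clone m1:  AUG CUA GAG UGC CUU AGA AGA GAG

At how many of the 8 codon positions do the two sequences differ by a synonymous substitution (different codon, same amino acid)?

1

Codon 1: AUG Met / AUG Met — identical.
Codon 2: GCA Ala / CUA Leu — nonsynonymous.
Codon 3: GAG Glu / GAG Glu — identical.
Codon 4: UGC Cys / UGC Cys — identical.
Codon 5: CUA Leu / CUU Leu — synonymous.
Codon 6: CUU Leu / AGA Arg — nonsynonymous.
Codon 7: AGA Arg / AGA Arg — identical.
Codon 8: CCG Pro / GAG Glu — nonsynonymous.
Synonymous differences: 1.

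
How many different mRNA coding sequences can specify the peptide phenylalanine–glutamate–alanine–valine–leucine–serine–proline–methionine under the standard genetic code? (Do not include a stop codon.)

9216

Phe: 2 codons.
Glu: 2 codons.
Ala: 4 codons.
Val: 4 codons.
Leu: 6 codons.
Ser: 6 codons.
Pro: 4 codons.
Met: 1 codon.
2 × 2 × 4 × 4 × 6 × 6 × 4 × 1 = 9216.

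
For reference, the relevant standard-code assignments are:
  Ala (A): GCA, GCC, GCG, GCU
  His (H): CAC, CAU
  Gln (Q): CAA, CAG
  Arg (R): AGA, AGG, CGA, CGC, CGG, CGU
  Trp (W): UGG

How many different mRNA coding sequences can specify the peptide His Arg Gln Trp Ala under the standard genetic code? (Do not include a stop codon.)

His: 2 codons.
Arg: 6 codons.
Gln: 2 codons.
Trp: 1 codon.
Ala: 4 codons.
2 × 6 × 2 × 1 × 4 = 96.

96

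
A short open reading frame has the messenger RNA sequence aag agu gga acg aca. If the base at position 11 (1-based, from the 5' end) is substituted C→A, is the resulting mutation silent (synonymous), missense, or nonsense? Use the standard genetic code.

missense

Position 11 falls in codon 4: ACG → Thr.
After the substitution the codon is AAG → Lys.
Thr ≠ Lys, so this is a missense mutation.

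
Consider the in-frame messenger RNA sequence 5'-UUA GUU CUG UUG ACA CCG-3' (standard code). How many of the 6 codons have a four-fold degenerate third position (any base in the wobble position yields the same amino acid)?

Codon 1 UUA (Leu): third position 2-fold.
Codon 2 GUU (Val): third position 4-fold.
Codon 3 CUG (Leu): third position 4-fold.
Codon 4 UUG (Leu): third position 2-fold.
Codon 5 ACA (Thr): third position 4-fold.
Codon 6 CCG (Pro): third position 4-fold.
Four-fold degenerate third positions: 4.

4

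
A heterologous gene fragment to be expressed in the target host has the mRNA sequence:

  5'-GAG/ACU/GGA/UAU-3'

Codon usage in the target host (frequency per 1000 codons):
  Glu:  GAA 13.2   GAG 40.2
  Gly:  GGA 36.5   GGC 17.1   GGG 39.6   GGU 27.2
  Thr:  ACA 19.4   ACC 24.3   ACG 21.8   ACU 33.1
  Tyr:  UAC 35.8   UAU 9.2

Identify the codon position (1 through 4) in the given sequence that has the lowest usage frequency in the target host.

Codon 1 GAG (Glu): 40.2 per 1000.
Codon 2 ACU (Thr): 33.1 per 1000.
Codon 3 GGA (Gly): 36.5 per 1000.
Codon 4 UAU (Tyr): 9.2 per 1000.
Lowest frequency is 9.2 at codon 4.

4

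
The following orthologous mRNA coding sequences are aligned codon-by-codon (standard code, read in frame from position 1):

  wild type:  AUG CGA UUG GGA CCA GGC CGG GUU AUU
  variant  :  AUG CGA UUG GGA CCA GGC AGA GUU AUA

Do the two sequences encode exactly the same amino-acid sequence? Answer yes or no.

Codon 1: AUG Met / AUG Met — identical.
Codon 2: CGA Arg / CGA Arg — identical.
Codon 3: UUG Leu / UUG Leu — identical.
Codon 4: GGA Gly / GGA Gly — identical.
Codon 5: CCA Pro / CCA Pro — identical.
Codon 6: GGC Gly / GGC Gly — identical.
Codon 7: CGG Arg / AGA Arg — synonymous.
Codon 8: GUU Val / GUU Val — identical.
Codon 9: AUU Ile / AUA Ile — synonymous.
Nonsynonymous differences: 0 → same protein.

yes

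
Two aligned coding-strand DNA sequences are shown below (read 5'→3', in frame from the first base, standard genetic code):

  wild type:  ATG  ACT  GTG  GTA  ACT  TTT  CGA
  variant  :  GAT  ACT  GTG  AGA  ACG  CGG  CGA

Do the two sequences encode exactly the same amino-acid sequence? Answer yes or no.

Codon 1: ATG Met / GAT Asp — nonsynonymous.
Codon 2: ACT Thr / ACT Thr — identical.
Codon 3: GTG Val / GTG Val — identical.
Codon 4: GTA Val / AGA Arg — nonsynonymous.
Codon 5: ACT Thr / ACG Thr — synonymous.
Codon 6: TTT Phe / CGG Arg — nonsynonymous.
Codon 7: CGA Arg / CGA Arg — identical.
Nonsynonymous differences: 3 → different protein.

no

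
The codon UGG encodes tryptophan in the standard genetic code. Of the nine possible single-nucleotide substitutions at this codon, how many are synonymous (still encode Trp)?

0

Position 1: none → 0 synonymous.
Position 2: none → 0 synonymous.
Position 3: none → 0 synonymous.
Total: 0 + 0 + 0 = 0.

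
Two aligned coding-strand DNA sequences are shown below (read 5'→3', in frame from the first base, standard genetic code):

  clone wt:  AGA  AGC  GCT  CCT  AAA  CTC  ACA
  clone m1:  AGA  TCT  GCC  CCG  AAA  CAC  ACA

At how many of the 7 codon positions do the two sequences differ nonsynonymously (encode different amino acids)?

Codon 1: AGA Arg / AGA Arg — identical.
Codon 2: AGC Ser / TCT Ser — synonymous.
Codon 3: GCT Ala / GCC Ala — synonymous.
Codon 4: CCT Pro / CCG Pro — synonymous.
Codon 5: AAA Lys / AAA Lys — identical.
Codon 6: CTC Leu / CAC His — nonsynonymous.
Codon 7: ACA Thr / ACA Thr — identical.
Nonsynonymous differences: 1.

1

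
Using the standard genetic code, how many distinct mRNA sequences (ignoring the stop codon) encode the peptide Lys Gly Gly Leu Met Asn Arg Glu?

Lys: 2 codons.
Gly: 4 codons.
Gly: 4 codons.
Leu: 6 codons.
Met: 1 codon.
Asn: 2 codons.
Arg: 6 codons.
Glu: 2 codons.
2 × 4 × 4 × 6 × 1 × 2 × 6 × 2 = 4608.

4608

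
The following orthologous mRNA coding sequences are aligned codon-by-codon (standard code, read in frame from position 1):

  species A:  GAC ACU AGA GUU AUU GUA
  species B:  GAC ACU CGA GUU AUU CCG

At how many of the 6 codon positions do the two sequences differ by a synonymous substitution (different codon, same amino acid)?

1

Codon 1: GAC Asp / GAC Asp — identical.
Codon 2: ACU Thr / ACU Thr — identical.
Codon 3: AGA Arg / CGA Arg — synonymous.
Codon 4: GUU Val / GUU Val — identical.
Codon 5: AUU Ile / AUU Ile — identical.
Codon 6: GUA Val / CCG Pro — nonsynonymous.
Synonymous differences: 1.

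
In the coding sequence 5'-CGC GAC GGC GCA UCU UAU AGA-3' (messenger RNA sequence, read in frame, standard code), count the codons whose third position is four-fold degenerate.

4

Codon 1 CGC (Arg): third position 4-fold.
Codon 2 GAC (Asp): third position 2-fold.
Codon 3 GGC (Gly): third position 4-fold.
Codon 4 GCA (Ala): third position 4-fold.
Codon 5 UCU (Ser): third position 4-fold.
Codon 6 UAU (Tyr): third position 2-fold.
Codon 7 AGA (Arg): third position 2-fold.
Four-fold degenerate third positions: 4.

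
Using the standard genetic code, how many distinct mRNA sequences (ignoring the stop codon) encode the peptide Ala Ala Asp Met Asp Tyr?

128

Ala: 4 codons.
Ala: 4 codons.
Asp: 2 codons.
Met: 1 codon.
Asp: 2 codons.
Tyr: 2 codons.
4 × 4 × 2 × 1 × 2 × 2 = 128.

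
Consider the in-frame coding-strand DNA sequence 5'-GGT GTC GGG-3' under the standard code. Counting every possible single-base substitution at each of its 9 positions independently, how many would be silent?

9

Codon 1 (GGT, Gly): 3 synonymous substitutions.
Codon 2 (GTC, Val): 3 synonymous substitutions.
Codon 3 (GGG, Gly): 3 synonymous substitutions.
Total: 3 + 3 + 3 = 9.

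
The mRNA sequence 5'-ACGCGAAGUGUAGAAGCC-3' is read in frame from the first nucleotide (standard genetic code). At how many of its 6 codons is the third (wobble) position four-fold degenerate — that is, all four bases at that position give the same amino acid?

4

Codon 1 ACG (Thr): third position 4-fold.
Codon 2 CGA (Arg): third position 4-fold.
Codon 3 AGU (Ser): third position 2-fold.
Codon 4 GUA (Val): third position 4-fold.
Codon 5 GAA (Glu): third position 2-fold.
Codon 6 GCC (Ala): third position 4-fold.
Four-fold degenerate third positions: 4.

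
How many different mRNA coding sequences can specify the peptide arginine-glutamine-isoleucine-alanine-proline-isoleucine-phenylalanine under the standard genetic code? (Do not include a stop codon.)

Arg: 6 codons.
Gln: 2 codons.
Ile: 3 codons.
Ala: 4 codons.
Pro: 4 codons.
Ile: 3 codons.
Phe: 2 codons.
6 × 2 × 3 × 4 × 4 × 3 × 2 = 3456.

3456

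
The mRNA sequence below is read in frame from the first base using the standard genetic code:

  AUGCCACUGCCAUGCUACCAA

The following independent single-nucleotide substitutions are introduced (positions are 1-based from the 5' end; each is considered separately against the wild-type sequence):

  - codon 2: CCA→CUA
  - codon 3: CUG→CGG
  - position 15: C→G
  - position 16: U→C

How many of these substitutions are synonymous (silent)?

0

Codon 2: CCA (Pro) → CUA (Leu) — missense.
Codon 3: CUG (Leu) → CGG (Arg) — missense.
Codon 5: UGC (Cys) → UGG (Trp) — missense.
Codon 6: UAC (Tyr) → CAC (His) — missense.
Synonymous: 0 of 4.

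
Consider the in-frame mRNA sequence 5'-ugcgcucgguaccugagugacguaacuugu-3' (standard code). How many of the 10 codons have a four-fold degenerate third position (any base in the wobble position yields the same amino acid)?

5

Codon 1 UGC (Cys): third position 2-fold.
Codon 2 GCU (Ala): third position 4-fold.
Codon 3 CGG (Arg): third position 4-fold.
Codon 4 UAC (Tyr): third position 2-fold.
Codon 5 CUG (Leu): third position 4-fold.
Codon 6 AGU (Ser): third position 2-fold.
Codon 7 GAC (Asp): third position 2-fold.
Codon 8 GUA (Val): third position 4-fold.
Codon 9 ACU (Thr): third position 4-fold.
Codon 10 UGU (Cys): third position 2-fold.
Four-fold degenerate third positions: 5.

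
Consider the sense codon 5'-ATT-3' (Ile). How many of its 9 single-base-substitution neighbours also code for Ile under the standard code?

Position 1: none → 0 synonymous.
Position 2: none → 0 synonymous.
Position 3: ATC, ATA → 2 synonymous.
Total: 0 + 0 + 2 = 2.

2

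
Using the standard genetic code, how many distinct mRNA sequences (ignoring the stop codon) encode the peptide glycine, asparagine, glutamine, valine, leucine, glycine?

Gly: 4 codons.
Asn: 2 codons.
Gln: 2 codons.
Val: 4 codons.
Leu: 6 codons.
Gly: 4 codons.
4 × 2 × 2 × 4 × 6 × 4 = 1536.

1536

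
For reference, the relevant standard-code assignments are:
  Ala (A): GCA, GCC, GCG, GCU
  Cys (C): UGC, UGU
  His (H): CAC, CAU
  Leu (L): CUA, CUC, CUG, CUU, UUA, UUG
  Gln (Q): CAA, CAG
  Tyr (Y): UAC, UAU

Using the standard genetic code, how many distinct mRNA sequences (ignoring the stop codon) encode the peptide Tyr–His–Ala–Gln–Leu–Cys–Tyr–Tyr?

Tyr: 2 codons.
His: 2 codons.
Ala: 4 codons.
Gln: 2 codons.
Leu: 6 codons.
Cys: 2 codons.
Tyr: 2 codons.
Tyr: 2 codons.
2 × 2 × 4 × 2 × 6 × 2 × 2 × 2 = 1536.

1536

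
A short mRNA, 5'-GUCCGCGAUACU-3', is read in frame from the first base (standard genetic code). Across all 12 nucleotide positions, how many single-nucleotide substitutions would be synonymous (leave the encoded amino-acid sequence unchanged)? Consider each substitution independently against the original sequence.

Codon 1 (GUC, Val): 3 synonymous substitutions.
Codon 2 (CGC, Arg): 3 synonymous substitutions.
Codon 3 (GAU, Asp): 1 synonymous substitution.
Codon 4 (ACU, Thr): 3 synonymous substitutions.
Total: 3 + 3 + 1 + 3 = 10.

10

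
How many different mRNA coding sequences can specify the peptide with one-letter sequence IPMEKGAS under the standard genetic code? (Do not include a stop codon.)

4608

Ile: 3 codons.
Pro: 4 codons.
Met: 1 codon.
Glu: 2 codons.
Lys: 2 codons.
Gly: 4 codons.
Ala: 4 codons.
Ser: 6 codons.
3 × 4 × 1 × 2 × 2 × 4 × 4 × 6 = 4608.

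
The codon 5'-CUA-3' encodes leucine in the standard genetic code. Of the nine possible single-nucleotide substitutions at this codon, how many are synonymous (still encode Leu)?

Position 1: UUA → 1 synonymous.
Position 2: none → 0 synonymous.
Position 3: CUU, CUC, CUG → 3 synonymous.
Total: 1 + 0 + 3 = 4.

4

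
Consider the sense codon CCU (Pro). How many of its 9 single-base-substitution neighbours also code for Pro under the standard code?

Position 1: none → 0 synonymous.
Position 2: none → 0 synonymous.
Position 3: CCC, CCA, CCG → 3 synonymous.
Total: 0 + 0 + 3 = 3.

3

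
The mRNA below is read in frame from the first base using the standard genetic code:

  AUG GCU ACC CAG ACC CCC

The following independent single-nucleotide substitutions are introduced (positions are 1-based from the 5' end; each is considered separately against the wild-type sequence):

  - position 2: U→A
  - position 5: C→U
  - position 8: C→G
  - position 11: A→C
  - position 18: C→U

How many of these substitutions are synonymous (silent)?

1

Codon 1: AUG (Met) → AAG (Lys) — missense.
Codon 2: GCU (Ala) → GUU (Val) — missense.
Codon 3: ACC (Thr) → AGC (Ser) — missense.
Codon 4: CAG (Gln) → CCG (Pro) — missense.
Codon 6: CCC (Pro) → CCU (Pro) — synonymous.
Synonymous: 1 of 5.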